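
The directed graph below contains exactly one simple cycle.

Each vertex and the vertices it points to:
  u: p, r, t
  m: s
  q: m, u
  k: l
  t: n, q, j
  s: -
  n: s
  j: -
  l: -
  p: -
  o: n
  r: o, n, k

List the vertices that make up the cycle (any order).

q, t, u

DFS with gray/black marking from t:
t gray
  n gray
    s gray
    s black
  n black
  q gray
    m gray
      m→s: s black — skip
    m black
    u gray
      p gray
      p black
      r gray
        o gray
          o→n: n black — skip
        o black
        r→n: n black — skip
        k gray
          l gray
          l black
        k black
      r black
      u→t: t is gray → back edge
Back edge closes the cycle t → q → u → t; its vertices are {q, t, u}.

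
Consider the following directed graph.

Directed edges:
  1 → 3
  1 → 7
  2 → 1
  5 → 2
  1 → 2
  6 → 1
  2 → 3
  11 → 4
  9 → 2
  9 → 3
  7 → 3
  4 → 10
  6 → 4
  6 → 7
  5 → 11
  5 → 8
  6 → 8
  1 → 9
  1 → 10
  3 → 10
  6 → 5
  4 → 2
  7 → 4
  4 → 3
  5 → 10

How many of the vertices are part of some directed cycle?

5

A vertex is on a directed cycle iff it belongs to a strongly connected component of size ≥ 2 (or has a self-loop).
The vertices on cycles are {1, 2, 4, 7, 9} — 5 in total.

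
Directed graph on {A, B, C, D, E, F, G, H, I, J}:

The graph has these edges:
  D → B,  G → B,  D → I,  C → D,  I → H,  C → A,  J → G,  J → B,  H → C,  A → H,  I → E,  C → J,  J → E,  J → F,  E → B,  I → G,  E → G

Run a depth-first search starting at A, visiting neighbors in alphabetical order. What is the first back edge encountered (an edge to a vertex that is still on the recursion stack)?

C→A

DFS from A (visiting neighbors in alphabetical order); mark gray on enter, black on exit:
A gray
  H gray
    C gray
      C→A: A is gray → back edge
First back edge: C → A.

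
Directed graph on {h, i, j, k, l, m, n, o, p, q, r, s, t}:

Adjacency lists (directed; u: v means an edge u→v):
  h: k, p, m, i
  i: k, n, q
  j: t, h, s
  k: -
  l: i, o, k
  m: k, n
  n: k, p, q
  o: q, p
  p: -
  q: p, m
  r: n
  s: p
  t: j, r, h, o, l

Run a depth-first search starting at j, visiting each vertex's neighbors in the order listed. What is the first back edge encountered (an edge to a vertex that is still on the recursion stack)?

DFS from j (visiting each vertex's neighbors in the order listed); mark gray on enter, black on exit:
j gray
  t gray
    t→j: j is gray → back edge
First back edge: t → j.

t->j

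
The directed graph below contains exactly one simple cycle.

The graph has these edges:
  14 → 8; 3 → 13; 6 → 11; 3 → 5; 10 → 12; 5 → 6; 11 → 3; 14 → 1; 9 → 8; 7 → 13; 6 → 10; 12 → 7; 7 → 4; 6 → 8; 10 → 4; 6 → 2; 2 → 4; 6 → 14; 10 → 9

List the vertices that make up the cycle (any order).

3, 5, 6, 11

DFS with gray/black marking from 6:
6 gray
  8 gray
  8 black
  10 gray
    4 gray
    4 black
    12 gray
      7 gray
        7→4: 4 black — skip
        13 gray
        13 black
      7 black
    12 black
    9 gray
      9→8: 8 black — skip
    9 black
  10 black
  11 gray
    3 gray
      5 gray
        5→6: 6 is gray → back edge
Back edge closes the cycle 6 → 11 → 3 → 5 → 6; its vertices are {3, 5, 6, 11}.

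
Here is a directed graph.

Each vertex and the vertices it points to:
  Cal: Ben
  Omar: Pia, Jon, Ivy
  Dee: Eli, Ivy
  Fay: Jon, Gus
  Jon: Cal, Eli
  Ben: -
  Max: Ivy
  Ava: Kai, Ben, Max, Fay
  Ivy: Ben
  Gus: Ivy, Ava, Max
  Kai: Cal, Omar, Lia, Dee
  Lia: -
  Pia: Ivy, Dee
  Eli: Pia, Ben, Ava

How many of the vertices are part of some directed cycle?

9

A vertex is on a directed cycle iff it belongs to a strongly connected component of size ≥ 2 (or has a self-loop).
The vertices on cycles are {Ava, Dee, Eli, Fay, Gus, Jon, Kai, Pia, Omar} — 9 in total.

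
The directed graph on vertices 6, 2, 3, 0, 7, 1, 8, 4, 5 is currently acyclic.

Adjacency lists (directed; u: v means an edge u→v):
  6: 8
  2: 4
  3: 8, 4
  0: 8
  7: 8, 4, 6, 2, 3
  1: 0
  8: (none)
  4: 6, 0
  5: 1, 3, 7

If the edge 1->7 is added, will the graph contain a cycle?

Adding 1→7 creates a cycle iff 7 can already reach 1.
Explore from 7: no path reaches 1. The graph stays acyclic.

No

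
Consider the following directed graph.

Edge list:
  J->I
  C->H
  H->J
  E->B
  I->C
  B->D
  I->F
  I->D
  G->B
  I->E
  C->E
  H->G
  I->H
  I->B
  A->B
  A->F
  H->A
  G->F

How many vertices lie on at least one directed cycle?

4

A vertex is on a directed cycle iff it belongs to a strongly connected component of size ≥ 2 (or has a self-loop).
The vertices on cycles are {C, H, I, J} — 4 in total.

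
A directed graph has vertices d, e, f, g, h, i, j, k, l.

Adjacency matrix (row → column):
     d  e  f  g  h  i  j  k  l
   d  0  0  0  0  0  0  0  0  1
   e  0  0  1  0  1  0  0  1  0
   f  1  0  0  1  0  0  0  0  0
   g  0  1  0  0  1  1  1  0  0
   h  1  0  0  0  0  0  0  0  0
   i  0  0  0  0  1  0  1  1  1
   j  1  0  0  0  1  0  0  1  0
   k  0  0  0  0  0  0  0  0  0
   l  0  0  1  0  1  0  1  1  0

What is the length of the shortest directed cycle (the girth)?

For each vertex v, BFS finds the shortest path from v back to v.
The shortest such closed walk is l → f → d → l, length 3.

3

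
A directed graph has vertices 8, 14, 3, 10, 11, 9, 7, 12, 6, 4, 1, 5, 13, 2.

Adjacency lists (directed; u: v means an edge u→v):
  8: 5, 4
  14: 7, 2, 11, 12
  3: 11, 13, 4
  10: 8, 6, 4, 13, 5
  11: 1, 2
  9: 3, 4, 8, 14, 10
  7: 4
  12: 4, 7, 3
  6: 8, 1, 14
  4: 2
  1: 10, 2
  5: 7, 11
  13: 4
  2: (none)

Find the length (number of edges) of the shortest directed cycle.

3

For each vertex v, BFS finds the shortest path from v back to v.
The shortest such closed walk is 10 → 6 → 1 → 10, length 3.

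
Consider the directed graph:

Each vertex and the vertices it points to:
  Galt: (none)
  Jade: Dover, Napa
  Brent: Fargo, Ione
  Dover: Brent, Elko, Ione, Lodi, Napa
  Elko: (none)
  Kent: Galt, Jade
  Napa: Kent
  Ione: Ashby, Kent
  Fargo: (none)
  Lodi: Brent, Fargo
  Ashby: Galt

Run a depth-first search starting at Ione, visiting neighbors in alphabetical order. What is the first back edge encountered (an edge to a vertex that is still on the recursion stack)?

DFS from Ione (visiting neighbors in alphabetical order); mark gray on enter, black on exit:
Ione gray
  Ashby gray
    Galt gray
    Galt black
  Ashby black
  Kent gray
    Kent→Galt: Galt black — skip
    Jade gray
      Dover gray
        Brent gray
          Fargo gray
          Fargo black
          Brent→Ione: Ione is gray → back edge
First back edge: Brent → Ione.

Brent→Ione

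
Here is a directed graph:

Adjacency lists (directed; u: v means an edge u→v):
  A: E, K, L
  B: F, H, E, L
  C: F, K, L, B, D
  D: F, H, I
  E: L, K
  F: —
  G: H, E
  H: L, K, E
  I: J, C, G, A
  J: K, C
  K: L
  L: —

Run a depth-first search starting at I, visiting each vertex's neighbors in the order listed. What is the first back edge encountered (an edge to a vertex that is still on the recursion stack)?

DFS from I (visiting each vertex's neighbors in the order listed); mark gray on enter, black on exit:
I gray
  J gray
    K gray
      L gray
      L black
    K black
    C gray
      F gray
      F black
      C→K: K black — skip
      C→L: L black — skip
      B gray
        B→F: F black — skip
        H gray
          H→L: L black — skip
          H→K: K black — skip
          E gray
            E→L: L black — skip
            E→K: K black — skip
          E black
        H black
        B→E: E black — skip
        B→L: L black — skip
      B black
      D gray
        D→F: F black — skip
        D→H: H black — skip
        D→I: I is gray → back edge
First back edge: D → I.

D->I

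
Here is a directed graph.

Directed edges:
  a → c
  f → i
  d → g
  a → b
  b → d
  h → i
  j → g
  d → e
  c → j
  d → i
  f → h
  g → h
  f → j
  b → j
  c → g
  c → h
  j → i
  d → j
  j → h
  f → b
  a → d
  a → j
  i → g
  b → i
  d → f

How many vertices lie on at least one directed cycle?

A vertex is on a directed cycle iff it belongs to a strongly connected component of size ≥ 2 (or has a self-loop).
The vertices on cycles are {b, d, f, g, h, i} — 6 in total.

6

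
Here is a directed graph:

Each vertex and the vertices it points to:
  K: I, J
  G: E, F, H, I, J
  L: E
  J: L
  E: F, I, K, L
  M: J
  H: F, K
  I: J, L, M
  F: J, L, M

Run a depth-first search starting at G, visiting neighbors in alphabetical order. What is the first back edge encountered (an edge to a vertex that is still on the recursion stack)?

DFS from G (visiting neighbors in alphabetical order); mark gray on enter, black on exit:
G gray
  E gray
    F gray
      J gray
        L gray
          L→E: E is gray → back edge
First back edge: L → E.

L→E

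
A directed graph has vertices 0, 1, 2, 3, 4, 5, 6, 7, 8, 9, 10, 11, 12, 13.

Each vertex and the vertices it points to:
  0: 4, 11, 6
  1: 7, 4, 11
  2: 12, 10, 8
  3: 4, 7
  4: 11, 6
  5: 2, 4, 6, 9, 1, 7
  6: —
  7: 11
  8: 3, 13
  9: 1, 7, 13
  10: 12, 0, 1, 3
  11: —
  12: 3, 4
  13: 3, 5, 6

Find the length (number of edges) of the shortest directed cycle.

For each vertex v, BFS finds the shortest path from v back to v.
The shortest such closed walk is 13 → 5 → 9 → 13, length 3.

3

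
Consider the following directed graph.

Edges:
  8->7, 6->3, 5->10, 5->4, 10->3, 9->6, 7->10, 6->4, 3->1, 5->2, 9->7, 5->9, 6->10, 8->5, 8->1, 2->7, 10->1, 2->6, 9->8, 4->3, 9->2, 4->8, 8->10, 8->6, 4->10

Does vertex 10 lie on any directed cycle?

10 lies on a cycle iff there is a path from 10 back to itself.
Exploring from 10, it never reaches itself; equivalently, its strongly connected component is a singleton.

No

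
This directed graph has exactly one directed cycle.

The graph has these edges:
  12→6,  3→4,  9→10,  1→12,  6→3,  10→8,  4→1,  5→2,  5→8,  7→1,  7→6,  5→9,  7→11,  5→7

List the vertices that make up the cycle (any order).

1, 3, 4, 6, 12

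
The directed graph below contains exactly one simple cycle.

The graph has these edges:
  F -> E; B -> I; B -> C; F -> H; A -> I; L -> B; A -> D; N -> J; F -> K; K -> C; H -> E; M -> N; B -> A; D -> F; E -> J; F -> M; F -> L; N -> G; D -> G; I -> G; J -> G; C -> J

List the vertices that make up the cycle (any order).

DFS with gray/black marking from A:
A gray
  D gray
    F gray
      M gray
        N gray
          G gray
          G black
          J gray
            J→G: G black — skip
          J black
        N black
      M black
      H gray
        E gray
          E→J: J black — skip
        E black
      H black
      K gray
        C gray
          C→J: J black — skip
        C black
      K black
      L gray
        B gray
          B→C: C black — skip
          B→A: A is gray → back edge
Back edge closes the cycle A → D → F → L → B → A; its vertices are {A, B, D, F, L}.

A, B, D, F, L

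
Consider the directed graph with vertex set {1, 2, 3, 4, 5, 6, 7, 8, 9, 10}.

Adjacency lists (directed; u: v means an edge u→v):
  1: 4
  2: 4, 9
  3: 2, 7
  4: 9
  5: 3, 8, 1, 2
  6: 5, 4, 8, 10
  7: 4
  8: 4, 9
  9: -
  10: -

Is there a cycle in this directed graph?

DFS with white/gray/black marking, starting from 3:
3 gray
  2 gray
    4 gray
      9 gray
      9 black
    4 black
    2→9: 9 black — skip
  2 black
  7 gray
    7→4: 4 black — skip
  7 black
3 black
1 gray
  1→4: 4 black — skip
1 black
5 gray
  5→3: 3 black — skip
  8 gray
    8→4: 4 black — skip
    8→9: 9 black — skip
  8 black
  5→1: 1 black — skip
  5→2: 2 black — skip
5 black
6 gray
  6→5: 5 black — skip
  6→4: 4 black — skip
  6→8: 8 black — skip
  10 gray
  10 black
6 black
Every edge goes to a white or black vertex — no back edge, so the graph is acyclic.

No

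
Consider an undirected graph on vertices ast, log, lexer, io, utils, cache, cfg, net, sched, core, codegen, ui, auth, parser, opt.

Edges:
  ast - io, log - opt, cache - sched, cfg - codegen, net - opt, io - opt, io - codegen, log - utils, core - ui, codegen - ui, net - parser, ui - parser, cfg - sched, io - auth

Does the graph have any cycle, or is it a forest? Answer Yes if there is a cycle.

DFS, tracking each vertex's parent; an edge to a visited non-parent vertex closes a cycle.
Start from io:
visit io (parent –)
  visit ast (parent io)
    ast–io: parent, skip
  visit opt (parent io)
    visit net (parent opt)
      visit parser (parent net)
        visit ui (parent parser)
          ui–parser: parent, skip
          visit codegen (parent ui)
            codegen–io: io visited and ≠ parent → cycle
Cycle: io – opt – net – parser – ui – codegen – io.

Yes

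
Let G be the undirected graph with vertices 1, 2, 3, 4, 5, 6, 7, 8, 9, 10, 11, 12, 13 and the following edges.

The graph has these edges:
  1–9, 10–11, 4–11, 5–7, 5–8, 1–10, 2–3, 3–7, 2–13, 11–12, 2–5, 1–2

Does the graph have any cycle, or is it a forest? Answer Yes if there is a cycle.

DFS, tracking each vertex's parent; an edge to a visited non-parent vertex closes a cycle.
Start from 12:
visit 12 (parent –)
  visit 11 (parent 12)
    visit 10 (parent 11)
      10–11: parent, skip
      visit 1 (parent 10)
        visit 9 (parent 1)
          9–1: parent, skip
        visit 2 (parent 1)
          visit 3 (parent 2)
            visit 7 (parent 3)
              7–3: parent, skip
              visit 5 (parent 7)
                5–2: 2 visited and ≠ parent → cycle
Cycle: 2 – 3 – 7 – 5 – 2.

Yes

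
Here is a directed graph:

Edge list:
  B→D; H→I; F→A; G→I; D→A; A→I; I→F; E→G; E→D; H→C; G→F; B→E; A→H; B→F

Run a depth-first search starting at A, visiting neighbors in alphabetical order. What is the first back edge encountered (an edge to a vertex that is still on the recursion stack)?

DFS from A (visiting neighbors in alphabetical order); mark gray on enter, black on exit:
A gray
  H gray
    C gray
    C black
    I gray
      F gray
        F→A: A is gray → back edge
First back edge: F → A.

F->A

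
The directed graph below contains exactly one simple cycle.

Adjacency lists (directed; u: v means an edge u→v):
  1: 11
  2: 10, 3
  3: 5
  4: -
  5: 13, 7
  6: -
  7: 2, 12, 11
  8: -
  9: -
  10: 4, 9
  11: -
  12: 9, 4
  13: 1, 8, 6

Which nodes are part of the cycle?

DFS with gray/black marking from 5:
5 gray
  13 gray
    1 gray
      11 gray
      11 black
    1 black
    8 gray
    8 black
    6 gray
    6 black
  13 black
  7 gray
    2 gray
      10 gray
        4 gray
        4 black
        9 gray
        9 black
      10 black
      3 gray
        3→5: 5 is gray → back edge
Back edge closes the cycle 5 → 7 → 2 → 3 → 5; its vertices are {2, 3, 5, 7}.

2, 3, 5, 7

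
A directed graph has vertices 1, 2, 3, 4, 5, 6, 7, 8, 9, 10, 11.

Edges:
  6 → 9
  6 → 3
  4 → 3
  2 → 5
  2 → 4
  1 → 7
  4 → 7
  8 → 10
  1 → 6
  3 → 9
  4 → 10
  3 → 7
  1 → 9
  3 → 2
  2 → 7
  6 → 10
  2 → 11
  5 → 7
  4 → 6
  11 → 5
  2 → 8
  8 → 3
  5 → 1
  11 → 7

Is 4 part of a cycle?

4 is on a cycle iff 4 can reach itself via ≥1 edge.
4 → 3 → 2 → 4 — yes.

Yes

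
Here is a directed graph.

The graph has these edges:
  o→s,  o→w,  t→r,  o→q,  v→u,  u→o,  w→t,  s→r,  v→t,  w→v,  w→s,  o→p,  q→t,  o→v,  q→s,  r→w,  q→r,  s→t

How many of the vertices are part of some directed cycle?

8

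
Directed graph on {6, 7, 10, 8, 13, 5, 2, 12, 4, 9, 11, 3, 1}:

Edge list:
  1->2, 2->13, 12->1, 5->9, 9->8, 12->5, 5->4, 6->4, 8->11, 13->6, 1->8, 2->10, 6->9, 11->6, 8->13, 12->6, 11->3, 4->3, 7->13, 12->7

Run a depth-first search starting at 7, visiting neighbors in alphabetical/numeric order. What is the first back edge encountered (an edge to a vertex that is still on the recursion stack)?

DFS from 7 (visiting neighbors in alphabetical/numeric order); mark gray on enter, black on exit:
7 gray
  13 gray
    6 gray
      4 gray
        3 gray
        3 black
      4 black
      9 gray
        8 gray
          11 gray
            11→3: 3 black — skip
            11→6: 6 is gray → back edge
First back edge: 11 → 6.

11->6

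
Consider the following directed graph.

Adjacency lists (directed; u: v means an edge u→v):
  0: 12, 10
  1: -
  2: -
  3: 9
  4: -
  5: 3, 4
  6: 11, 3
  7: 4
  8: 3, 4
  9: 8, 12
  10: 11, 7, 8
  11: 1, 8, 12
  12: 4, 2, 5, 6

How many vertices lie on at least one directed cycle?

7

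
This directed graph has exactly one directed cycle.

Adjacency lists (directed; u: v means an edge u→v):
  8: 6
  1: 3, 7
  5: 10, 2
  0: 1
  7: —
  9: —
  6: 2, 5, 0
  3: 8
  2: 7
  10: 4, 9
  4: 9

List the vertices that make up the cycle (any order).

0, 1, 3, 6, 8

DFS with gray/black marking from 6:
6 gray
  2 gray
    7 gray
    7 black
  2 black
  5 gray
    10 gray
      4 gray
        9 gray
        9 black
      4 black
      10→9: 9 black — skip
    10 black
    5→2: 2 black — skip
  5 black
  0 gray
    1 gray
      3 gray
        8 gray
          8→6: 6 is gray → back edge
Back edge closes the cycle 6 → 0 → 1 → 3 → 8 → 6; its vertices are {0, 1, 3, 6, 8}.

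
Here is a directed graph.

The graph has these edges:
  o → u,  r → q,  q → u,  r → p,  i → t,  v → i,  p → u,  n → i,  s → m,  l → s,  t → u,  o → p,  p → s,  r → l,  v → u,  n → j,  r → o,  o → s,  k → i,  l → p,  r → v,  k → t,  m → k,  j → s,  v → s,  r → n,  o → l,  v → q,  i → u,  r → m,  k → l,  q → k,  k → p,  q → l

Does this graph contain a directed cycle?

Yes

DFS with white/gray/black marking, starting from j:
j gray
  s gray
    m gray
      k gray
        p gray
          p→s: s is gray → back edge
Back edge found, so a cycle exists: s → m → k → p → s.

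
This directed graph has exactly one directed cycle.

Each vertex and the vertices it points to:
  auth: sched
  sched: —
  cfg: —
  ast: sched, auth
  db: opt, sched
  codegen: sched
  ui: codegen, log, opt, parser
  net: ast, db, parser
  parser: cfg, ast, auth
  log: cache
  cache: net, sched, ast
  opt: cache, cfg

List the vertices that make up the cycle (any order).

db, net, opt, cache

DFS with gray/black marking from opt:
opt gray
  cache gray
    net gray
      ast gray
        sched gray
        sched black
        auth gray
          auth→sched: sched black — skip
        auth black
      ast black
      db gray
        db→opt: opt is gray → back edge
Back edge closes the cycle opt → cache → net → db → opt; its vertices are {db, net, opt, cache}.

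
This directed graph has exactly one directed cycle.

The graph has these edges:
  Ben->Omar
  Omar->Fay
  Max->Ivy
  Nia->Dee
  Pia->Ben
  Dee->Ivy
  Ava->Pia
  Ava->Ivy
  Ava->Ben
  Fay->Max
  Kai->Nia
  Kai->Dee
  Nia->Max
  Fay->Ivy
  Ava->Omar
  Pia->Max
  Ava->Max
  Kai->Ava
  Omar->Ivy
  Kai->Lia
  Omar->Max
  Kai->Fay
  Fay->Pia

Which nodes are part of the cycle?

Ben, Fay, Pia, Omar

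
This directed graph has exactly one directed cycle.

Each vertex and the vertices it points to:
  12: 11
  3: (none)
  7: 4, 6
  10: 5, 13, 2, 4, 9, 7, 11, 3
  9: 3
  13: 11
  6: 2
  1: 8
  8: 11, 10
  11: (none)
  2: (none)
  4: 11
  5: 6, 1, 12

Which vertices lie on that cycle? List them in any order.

DFS with gray/black marking from 10:
10 gray
  5 gray
    6 gray
      2 gray
      2 black
    6 black
    1 gray
      8 gray
        11 gray
        11 black
        8→10: 10 is gray → back edge
Back edge closes the cycle 10 → 5 → 1 → 8 → 10; its vertices are {1, 5, 8, 10}.

1, 5, 8, 10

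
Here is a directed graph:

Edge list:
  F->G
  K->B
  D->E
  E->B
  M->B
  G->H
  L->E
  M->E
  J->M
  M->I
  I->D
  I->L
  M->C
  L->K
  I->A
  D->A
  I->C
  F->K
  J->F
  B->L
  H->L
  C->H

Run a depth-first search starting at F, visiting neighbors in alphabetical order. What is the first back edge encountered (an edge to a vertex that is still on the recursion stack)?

B->L

DFS from F (visiting neighbors in alphabetical order); mark gray on enter, black on exit:
F gray
  G gray
    H gray
      L gray
        E gray
          B gray
            B→L: L is gray → back edge
First back edge: B → L.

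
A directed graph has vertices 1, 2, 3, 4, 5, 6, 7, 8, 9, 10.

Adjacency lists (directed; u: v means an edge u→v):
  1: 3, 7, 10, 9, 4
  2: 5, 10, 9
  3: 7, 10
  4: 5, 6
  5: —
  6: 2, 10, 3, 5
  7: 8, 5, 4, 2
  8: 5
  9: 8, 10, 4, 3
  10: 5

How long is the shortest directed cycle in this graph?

For each vertex v, BFS finds the shortest path from v back to v.
The shortest such closed walk is 9 → 4 → 6 → 2 → 9, length 4.

4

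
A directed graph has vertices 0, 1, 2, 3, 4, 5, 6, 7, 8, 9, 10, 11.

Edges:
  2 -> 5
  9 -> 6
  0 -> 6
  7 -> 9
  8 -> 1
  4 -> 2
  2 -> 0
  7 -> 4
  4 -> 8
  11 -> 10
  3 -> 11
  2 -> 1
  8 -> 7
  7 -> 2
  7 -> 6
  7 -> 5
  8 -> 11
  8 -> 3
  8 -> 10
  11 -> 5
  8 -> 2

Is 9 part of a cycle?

9 lies on a cycle iff there is a path from 9 back to itself.
Exploring from 9, it never reaches itself; equivalently, its strongly connected component is a singleton.

No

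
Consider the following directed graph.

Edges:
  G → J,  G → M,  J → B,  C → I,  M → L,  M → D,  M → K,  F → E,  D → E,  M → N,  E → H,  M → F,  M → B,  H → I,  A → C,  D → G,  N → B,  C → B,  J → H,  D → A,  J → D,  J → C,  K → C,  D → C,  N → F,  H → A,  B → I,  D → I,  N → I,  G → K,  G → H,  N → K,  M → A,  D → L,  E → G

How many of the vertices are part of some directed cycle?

A vertex is on a directed cycle iff it belongs to a strongly connected component of size ≥ 2 (or has a self-loop).
The vertices on cycles are {D, E, F, G, J, M, N} — 7 in total.

7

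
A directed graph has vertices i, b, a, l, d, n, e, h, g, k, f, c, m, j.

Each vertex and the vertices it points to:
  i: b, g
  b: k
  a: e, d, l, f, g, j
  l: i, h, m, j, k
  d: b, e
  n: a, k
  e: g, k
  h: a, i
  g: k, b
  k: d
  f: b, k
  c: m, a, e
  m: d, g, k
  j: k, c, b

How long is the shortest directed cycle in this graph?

3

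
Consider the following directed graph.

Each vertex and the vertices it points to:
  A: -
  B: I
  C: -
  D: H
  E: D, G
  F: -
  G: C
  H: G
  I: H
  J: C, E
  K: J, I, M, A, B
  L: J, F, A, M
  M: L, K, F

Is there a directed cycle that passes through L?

Yes

L is on a cycle iff L can reach itself via ≥1 edge.
L → M → L — yes.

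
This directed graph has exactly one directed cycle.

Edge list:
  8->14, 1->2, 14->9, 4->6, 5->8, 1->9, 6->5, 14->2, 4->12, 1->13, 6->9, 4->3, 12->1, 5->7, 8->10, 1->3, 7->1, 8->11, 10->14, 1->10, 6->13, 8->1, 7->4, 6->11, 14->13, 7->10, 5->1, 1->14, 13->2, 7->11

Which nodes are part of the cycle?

DFS with gray/black marking from 5:
5 gray
  7 gray
    11 gray
    11 black
    4 gray
      6 gray
        6→5: 5 is gray → back edge
Back edge closes the cycle 5 → 7 → 4 → 6 → 5; its vertices are {4, 5, 6, 7}.

4, 5, 6, 7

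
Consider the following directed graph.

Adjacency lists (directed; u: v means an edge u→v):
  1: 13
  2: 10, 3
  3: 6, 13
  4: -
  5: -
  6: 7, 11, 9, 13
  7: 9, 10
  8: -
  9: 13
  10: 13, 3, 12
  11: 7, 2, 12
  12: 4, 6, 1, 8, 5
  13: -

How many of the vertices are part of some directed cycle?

A vertex is on a directed cycle iff it belongs to a strongly connected component of size ≥ 2 (or has a self-loop).
The vertices on cycles are {2, 3, 6, 7, 10, 11, 12} — 7 in total.

7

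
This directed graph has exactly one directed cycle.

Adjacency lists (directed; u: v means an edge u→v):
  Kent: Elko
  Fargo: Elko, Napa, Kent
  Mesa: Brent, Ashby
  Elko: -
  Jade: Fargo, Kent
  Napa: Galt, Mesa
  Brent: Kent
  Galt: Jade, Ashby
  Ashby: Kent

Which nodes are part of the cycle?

Galt, Jade, Napa, Fargo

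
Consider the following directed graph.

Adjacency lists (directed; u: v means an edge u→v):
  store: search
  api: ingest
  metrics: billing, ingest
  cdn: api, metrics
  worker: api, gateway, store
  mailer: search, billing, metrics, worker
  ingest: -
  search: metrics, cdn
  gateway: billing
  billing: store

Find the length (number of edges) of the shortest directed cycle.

4

For each vertex v, BFS finds the shortest path from v back to v.
The shortest such closed walk is search → metrics → billing → store → search, length 4.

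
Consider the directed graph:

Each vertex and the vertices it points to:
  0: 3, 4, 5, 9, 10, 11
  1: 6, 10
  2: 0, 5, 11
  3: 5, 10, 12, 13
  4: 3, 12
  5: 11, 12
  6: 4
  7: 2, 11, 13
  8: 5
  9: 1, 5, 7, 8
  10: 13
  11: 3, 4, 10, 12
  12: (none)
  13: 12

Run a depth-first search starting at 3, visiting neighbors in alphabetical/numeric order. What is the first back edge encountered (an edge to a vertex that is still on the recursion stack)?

11->3

DFS from 3 (visiting neighbors in alphabetical/numeric order); mark gray on enter, black on exit:
3 gray
  5 gray
    11 gray
      11→3: 3 is gray → back edge
First back edge: 11 → 3.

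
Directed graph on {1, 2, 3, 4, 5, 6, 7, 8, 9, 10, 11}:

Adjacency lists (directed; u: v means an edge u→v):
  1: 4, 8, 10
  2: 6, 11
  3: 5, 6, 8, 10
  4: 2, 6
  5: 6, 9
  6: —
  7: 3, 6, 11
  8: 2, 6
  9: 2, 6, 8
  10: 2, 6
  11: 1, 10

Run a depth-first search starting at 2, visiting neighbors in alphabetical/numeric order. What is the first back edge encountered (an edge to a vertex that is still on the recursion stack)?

4->2

DFS from 2 (visiting neighbors in alphabetical/numeric order); mark gray on enter, black on exit:
2 gray
  6 gray
  6 black
  11 gray
    1 gray
      4 gray
        4→2: 2 is gray → back edge
First back edge: 4 → 2.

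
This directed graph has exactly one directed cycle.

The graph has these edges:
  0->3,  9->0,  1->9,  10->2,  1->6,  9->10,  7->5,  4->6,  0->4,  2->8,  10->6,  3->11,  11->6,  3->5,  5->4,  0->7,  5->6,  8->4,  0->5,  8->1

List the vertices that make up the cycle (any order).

1, 2, 8, 9, 10

DFS with gray/black marking from 1:
1 gray
  9 gray
    10 gray
      2 gray
        8 gray
          4 gray
            6 gray
            6 black
          4 black
          8→1: 1 is gray → back edge
Back edge closes the cycle 1 → 9 → 10 → 2 → 8 → 1; its vertices are {1, 2, 8, 9, 10}.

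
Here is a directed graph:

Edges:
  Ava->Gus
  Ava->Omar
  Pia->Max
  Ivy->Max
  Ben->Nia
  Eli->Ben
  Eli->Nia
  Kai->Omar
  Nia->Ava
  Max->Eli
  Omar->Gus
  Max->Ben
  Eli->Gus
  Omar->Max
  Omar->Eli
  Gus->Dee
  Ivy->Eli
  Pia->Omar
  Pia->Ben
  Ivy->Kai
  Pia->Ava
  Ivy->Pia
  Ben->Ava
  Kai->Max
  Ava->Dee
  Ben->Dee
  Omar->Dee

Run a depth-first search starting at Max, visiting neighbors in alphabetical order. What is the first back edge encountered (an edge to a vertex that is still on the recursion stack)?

Eli->Ben

DFS from Max (visiting neighbors in alphabetical order); mark gray on enter, black on exit:
Max gray
  Ben gray
    Ava gray
      Dee gray
      Dee black
      Gus gray
        Gus→Dee: Dee black — skip
      Gus black
      Omar gray
        Omar→Dee: Dee black — skip
        Eli gray
          Eli→Ben: Ben is gray → back edge
First back edge: Eli → Ben.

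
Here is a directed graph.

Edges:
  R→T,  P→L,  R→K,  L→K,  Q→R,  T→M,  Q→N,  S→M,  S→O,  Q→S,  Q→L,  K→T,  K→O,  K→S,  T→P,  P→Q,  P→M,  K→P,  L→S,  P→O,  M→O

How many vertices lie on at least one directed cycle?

6

A vertex is on a directed cycle iff it belongs to a strongly connected component of size ≥ 2 (or has a self-loop).
The vertices on cycles are {K, L, P, Q, R, T} — 6 in total.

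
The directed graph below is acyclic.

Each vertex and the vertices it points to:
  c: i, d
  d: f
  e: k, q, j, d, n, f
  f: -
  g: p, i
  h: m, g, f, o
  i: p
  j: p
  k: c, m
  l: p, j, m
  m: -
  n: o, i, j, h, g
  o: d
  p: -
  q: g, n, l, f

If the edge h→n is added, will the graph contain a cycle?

Yes

Adding h→n creates a cycle iff n can already reach h.
Path from n: n → h.
So n → … → h → n is a cycle.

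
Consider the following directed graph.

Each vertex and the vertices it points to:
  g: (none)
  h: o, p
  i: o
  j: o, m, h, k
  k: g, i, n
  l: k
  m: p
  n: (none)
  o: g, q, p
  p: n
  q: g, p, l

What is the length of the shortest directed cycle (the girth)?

5

For each vertex v, BFS finds the shortest path from v back to v.
The shortest such closed walk is k → i → o → q → l → k, length 5.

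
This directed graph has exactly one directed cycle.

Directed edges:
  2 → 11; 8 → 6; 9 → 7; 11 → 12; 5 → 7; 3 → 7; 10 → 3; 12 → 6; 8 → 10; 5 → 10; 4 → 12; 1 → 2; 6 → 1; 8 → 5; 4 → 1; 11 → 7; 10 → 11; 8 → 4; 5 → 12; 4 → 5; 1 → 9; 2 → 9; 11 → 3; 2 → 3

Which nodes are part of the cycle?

1, 2, 6, 11, 12

DFS with gray/black marking from 6:
6 gray
  1 gray
    9 gray
      7 gray
      7 black
    9 black
    2 gray
      3 gray
        3→7: 7 black — skip
      3 black
      11 gray
        11→7: 7 black — skip
        12 gray
          12→6: 6 is gray → back edge
Back edge closes the cycle 6 → 1 → 2 → 11 → 12 → 6; its vertices are {1, 2, 6, 11, 12}.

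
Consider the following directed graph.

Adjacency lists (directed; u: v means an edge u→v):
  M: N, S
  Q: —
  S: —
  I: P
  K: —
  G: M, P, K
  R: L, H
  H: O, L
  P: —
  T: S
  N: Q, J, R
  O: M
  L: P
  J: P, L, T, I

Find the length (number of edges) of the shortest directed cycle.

For each vertex v, BFS finds the shortest path from v back to v.
The shortest such closed walk is M → N → R → H → O → M, length 5.

5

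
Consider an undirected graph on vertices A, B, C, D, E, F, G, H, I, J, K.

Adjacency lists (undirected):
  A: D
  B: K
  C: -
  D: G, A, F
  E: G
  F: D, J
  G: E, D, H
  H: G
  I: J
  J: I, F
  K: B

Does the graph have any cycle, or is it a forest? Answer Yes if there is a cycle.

No

DFS, tracking each vertex's parent; an edge to a visited non-parent vertex closes a cycle.
Start from G:
visit G (parent –)
  visit E (parent G)
    E–G: parent, skip
  visit D (parent G)
    D–G: parent, skip
    visit A (parent D)
      A–D: parent, skip
    visit F (parent D)
      F–D: parent, skip
      visit J (parent F)
        visit I (parent J)
          I–J: parent, skip
        J–F: parent, skip
  visit H (parent G)
    H–G: parent, skip
visit B (parent –)
  visit K (parent B)
    K–B: parent, skip
visit C (parent –)
No non-parent visited neighbor found — the graph is a forest.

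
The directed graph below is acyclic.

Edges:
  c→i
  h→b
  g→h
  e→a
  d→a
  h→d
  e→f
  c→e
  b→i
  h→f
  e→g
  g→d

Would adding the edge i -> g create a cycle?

Adding i→g creates a cycle iff g can already reach i.
Path from g: g → h → b → i.
So g → … → i → g is a cycle.

Yes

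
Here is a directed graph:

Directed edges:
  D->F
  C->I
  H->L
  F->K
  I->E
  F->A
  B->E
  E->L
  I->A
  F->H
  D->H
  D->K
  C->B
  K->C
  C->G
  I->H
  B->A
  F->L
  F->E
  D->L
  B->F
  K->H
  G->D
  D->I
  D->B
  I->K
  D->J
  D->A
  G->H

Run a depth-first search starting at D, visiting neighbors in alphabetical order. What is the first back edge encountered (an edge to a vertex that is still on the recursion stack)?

DFS from D (visiting neighbors in alphabetical order); mark gray on enter, black on exit:
D gray
  A gray
  A black
  B gray
    B→A: A black — skip
    E gray
      L gray
      L black
    E black
    F gray
      F→A: A black — skip
      F→E: E black — skip
      H gray
        H→L: L black — skip
      H black
      K gray
        C gray
          C→B: B is gray → back edge
First back edge: C → B.

C->B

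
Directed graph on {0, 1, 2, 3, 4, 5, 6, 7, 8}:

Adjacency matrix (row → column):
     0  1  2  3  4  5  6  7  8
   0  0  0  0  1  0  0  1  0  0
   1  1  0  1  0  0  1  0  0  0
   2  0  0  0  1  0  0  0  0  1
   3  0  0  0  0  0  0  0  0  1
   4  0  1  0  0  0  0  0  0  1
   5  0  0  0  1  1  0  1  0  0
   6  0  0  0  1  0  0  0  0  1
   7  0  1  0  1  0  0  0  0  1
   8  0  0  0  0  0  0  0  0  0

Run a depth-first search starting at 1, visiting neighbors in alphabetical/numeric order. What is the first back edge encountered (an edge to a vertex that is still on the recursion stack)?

DFS from 1 (visiting neighbors in alphabetical/numeric order); mark gray on enter, black on exit:
1 gray
  0 gray
    3 gray
      8 gray
      8 black
    3 black
    6 gray
      6→3: 3 black — skip
      6→8: 8 black — skip
    6 black
  0 black
  2 gray
    2→3: 3 black — skip
    2→8: 8 black — skip
  2 black
  5 gray
    5→3: 3 black — skip
    4 gray
      4→1: 1 is gray → back edge
First back edge: 4 → 1.

4→1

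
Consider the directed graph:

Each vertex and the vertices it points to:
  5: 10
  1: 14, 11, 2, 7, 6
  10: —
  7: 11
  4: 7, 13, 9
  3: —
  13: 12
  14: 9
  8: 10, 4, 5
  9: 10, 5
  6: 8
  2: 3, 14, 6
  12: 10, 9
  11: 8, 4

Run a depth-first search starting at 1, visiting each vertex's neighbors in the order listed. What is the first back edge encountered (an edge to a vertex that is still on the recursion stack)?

7→11

DFS from 1 (visiting each vertex's neighbors in the order listed); mark gray on enter, black on exit:
1 gray
  14 gray
    9 gray
      10 gray
      10 black
      5 gray
        5→10: 10 black — skip
      5 black
    9 black
  14 black
  11 gray
    8 gray
      8→10: 10 black — skip
      4 gray
        7 gray
          7→11: 11 is gray → back edge
First back edge: 7 → 11.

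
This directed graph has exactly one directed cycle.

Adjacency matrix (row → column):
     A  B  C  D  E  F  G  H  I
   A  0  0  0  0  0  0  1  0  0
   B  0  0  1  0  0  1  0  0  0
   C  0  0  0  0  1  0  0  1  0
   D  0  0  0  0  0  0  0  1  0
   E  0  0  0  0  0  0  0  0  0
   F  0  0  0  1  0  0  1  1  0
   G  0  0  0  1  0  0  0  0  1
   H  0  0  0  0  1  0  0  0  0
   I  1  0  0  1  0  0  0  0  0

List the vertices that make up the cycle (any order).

A, G, I

DFS with gray/black marking from G:
G gray
  D gray
    H gray
      E gray
      E black
    H black
  D black
  I gray
    I→D: D black — skip
    A gray
      A→G: G is gray → back edge
Back edge closes the cycle G → I → A → G; its vertices are {A, G, I}.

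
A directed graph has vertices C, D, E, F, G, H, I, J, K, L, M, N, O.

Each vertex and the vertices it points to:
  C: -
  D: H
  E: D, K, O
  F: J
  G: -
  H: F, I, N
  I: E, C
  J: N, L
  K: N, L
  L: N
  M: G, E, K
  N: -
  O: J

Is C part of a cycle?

C lies on a cycle iff there is a path from C back to itself.
Exploring from C, it never reaches itself; equivalently, its strongly connected component is a singleton.

No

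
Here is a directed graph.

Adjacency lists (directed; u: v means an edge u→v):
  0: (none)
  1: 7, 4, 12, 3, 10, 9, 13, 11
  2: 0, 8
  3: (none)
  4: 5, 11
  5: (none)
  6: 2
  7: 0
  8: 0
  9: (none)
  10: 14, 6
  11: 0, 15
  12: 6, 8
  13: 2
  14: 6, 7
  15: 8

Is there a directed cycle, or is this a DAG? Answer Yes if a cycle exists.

No

DFS with white/gray/black marking, starting from 8:
8 gray
  0 gray
  0 black
8 black
1 gray
  7 gray
    7→0: 0 black — skip
  7 black
  4 gray
    5 gray
    5 black
    11 gray
      11→0: 0 black — skip
      15 gray
        15→8: 8 black — skip
      15 black
    11 black
  4 black
  12 gray
    6 gray
      2 gray
        2→0: 0 black — skip
        2→8: 8 black — skip
      2 black
    6 black
    12→8: 8 black — skip
  12 black
  3 gray
  3 black
  10 gray
    14 gray
      14→6: 6 black — skip
      14→7: 7 black — skip
    14 black
    10→6: 6 black — skip
  10 black
  9 gray
  9 black
  13 gray
    13→2: 2 black — skip
  13 black
  1→11: 11 black — skip
1 black
Every edge goes to a white or black vertex — no back edge, so the graph is acyclic.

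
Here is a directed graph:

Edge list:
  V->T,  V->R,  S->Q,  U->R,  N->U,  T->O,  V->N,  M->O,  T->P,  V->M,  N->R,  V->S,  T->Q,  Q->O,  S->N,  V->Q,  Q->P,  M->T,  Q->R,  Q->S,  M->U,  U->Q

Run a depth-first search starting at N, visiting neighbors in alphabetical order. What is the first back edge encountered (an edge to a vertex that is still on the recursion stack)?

DFS from N (visiting neighbors in alphabetical order); mark gray on enter, black on exit:
N gray
  R gray
  R black
  U gray
    Q gray
      O gray
      O black
      P gray
      P black
      Q→R: R black — skip
      S gray
        S→N: N is gray → back edge
First back edge: S → N.

S→N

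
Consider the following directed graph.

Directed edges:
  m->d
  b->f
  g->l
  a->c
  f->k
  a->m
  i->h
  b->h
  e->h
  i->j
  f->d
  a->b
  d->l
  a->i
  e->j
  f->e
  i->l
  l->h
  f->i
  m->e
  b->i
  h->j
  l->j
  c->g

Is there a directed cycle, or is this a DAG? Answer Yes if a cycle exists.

No

DFS with white/gray/black marking, starting from e:
e gray
  j gray
  j black
  h gray
    h→j: j black — skip
  h black
e black
a gray
  i gray
    i→h: h black — skip
    i→j: j black — skip
    l gray
      l→h: h black — skip
      l→j: j black — skip
    l black
  i black
  b gray
    f gray
      d gray
        d→l: l black — skip
      d black
      f→i: i black — skip
      f→e: e black — skip
      k gray
      k black
    f black
    b→i: i black — skip
    b→h: h black — skip
  b black
  m gray
    m→e: e black — skip
    m→d: d black — skip
  m black
  c gray
    g gray
      g→l: l black — skip
    g black
  c black
a black
Every edge goes to a white or black vertex — no back edge, so the graph is acyclic.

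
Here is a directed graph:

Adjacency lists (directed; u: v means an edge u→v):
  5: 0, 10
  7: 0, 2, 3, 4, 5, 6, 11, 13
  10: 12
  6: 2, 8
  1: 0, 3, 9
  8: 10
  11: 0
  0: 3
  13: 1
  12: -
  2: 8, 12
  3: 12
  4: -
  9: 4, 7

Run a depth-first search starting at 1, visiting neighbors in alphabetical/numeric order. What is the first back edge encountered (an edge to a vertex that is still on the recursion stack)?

13->1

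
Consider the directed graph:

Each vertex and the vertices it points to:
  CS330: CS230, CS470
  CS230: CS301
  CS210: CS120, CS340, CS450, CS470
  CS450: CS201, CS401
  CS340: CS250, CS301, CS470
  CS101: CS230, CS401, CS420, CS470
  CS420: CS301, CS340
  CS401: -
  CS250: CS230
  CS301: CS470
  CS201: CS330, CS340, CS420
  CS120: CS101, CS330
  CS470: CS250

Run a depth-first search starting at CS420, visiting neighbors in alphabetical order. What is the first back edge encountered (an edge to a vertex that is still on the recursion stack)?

DFS from CS420 (visiting neighbors in alphabetical order); mark gray on enter, black on exit:
CS420 gray
  CS301 gray
    CS470 gray
      CS250 gray
        CS230 gray
          CS230→CS301: CS301 is gray → back edge
First back edge: CS230 → CS301.

CS230→CS301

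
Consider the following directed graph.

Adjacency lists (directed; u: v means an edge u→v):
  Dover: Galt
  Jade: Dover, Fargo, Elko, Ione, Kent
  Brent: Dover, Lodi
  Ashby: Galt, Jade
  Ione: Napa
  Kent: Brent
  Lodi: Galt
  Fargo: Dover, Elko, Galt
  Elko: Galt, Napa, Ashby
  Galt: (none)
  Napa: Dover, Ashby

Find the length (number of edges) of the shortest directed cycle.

3

For each vertex v, BFS finds the shortest path from v back to v.
The shortest such closed walk is Jade → Elko → Ashby → Jade, length 3.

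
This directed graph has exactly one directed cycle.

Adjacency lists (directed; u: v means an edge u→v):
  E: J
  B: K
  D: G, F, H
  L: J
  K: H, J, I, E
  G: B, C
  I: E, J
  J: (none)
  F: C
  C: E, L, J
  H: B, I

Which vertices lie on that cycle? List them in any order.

B, H, K

DFS with gray/black marking from H:
H gray
  B gray
    K gray
      K→H: H is gray → back edge
Back edge closes the cycle H → B → K → H; its vertices are {B, H, K}.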